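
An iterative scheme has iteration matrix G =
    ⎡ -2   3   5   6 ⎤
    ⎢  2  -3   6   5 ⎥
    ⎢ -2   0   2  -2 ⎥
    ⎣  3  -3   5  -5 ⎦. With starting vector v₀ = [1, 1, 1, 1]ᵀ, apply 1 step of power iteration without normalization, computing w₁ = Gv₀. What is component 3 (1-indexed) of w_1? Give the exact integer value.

-2

w1 = Gv₀ = ((-2)·1 + 3·1 + 5·1 + 6·1; 2·1 + (-3)·1 + 6·1 + 5·1; (-2)·1 + 0·1 + 2·1 + (-2)·1; 3·1 + (-3)·1 + 5·1 + (-5)·1) = (12, 10, -2, 0)
The requested component of w1 is -2.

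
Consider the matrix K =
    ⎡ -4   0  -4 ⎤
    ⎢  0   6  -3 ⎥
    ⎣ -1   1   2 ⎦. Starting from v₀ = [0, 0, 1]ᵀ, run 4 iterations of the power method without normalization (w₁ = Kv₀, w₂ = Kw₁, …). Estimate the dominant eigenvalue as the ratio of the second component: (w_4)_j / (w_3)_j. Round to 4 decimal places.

w1 = Kv₀ = ((-4)·0 + 0·0 + (-4)·1; 0·0 + 6·0 + (-3)·1; (-1)·0 + 1·0 + 2·1) = (-4, -3, 2)
w2 = Kw1 = ((-4)·(-4) + 0·(-3) + (-4)·2; 0·(-4) + 6·(-3) + (-3)·2; (-1)·(-4) + 1·(-3) + 2·2) = (8, -24, 5)
w3 = Kw2 = (-52, -159, -22)
w4 = Kw3 = (296, -888, -151)
Ratio at component: -888 / -159 = 5.5849

5.5849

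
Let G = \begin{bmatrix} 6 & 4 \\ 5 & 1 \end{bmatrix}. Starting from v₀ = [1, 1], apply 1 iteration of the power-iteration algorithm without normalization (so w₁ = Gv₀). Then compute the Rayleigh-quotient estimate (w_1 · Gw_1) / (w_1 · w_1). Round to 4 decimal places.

w1 = Gv₀ = (6·1 + 4·1; 5·1 + 1·1) = (10, 6)
Gw1 = (84, 56)
w1·Gw1 = 10·84 + 6·56 = 1176; w1·w1 = 10·10 + 6·6 = 136
λ ≈ 1176/136 = 8.6471

λ ≈ 8.6471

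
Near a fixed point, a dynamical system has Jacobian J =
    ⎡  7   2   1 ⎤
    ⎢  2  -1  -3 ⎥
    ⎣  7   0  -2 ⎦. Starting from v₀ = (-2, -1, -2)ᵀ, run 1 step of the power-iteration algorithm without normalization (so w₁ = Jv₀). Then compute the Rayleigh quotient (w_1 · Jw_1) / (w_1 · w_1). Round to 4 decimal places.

λ ≈ 7.7898

w1 = Jv₀ = (7·(-2) + 2·(-1) + 1·(-2); 2·(-2) + (-1)·(-1) + (-3)·(-2); 7·(-2) + 0·(-1) + (-2)·(-2)) = (-18, 3, -10)
Jw1 = (-130, -9, -106)
w1·Jw1 = (-18)·(-130) + 3·(-9) + (-10)·(-106) = 3373; w1·w1 = (-18)·(-18) + 3·3 + (-10)·(-10) = 433
λ ≈ 3373/433 = 7.7898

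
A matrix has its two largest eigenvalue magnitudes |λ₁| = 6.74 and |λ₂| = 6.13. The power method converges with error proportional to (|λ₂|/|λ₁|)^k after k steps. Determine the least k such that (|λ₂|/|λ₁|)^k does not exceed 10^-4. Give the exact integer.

|λ₂/λ₁| = 6.13/6.74 = 0.90950
Need k ≥ ln(10^-4) / ln(0.90950) = -9.2103 / -0.0949 ≈ 97.089
Smallest integer k satisfying the bound: 98

98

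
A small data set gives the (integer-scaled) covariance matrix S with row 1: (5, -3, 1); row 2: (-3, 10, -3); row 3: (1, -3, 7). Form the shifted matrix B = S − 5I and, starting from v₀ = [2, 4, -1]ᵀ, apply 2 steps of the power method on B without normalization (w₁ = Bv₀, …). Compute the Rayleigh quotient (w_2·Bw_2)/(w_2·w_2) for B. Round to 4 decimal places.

B = S − 5I has rows (0, -3, 1); (-3, 5, -3); (1, -3, 2)
w1 = Bv₀ = (-13, 17, -12)
w2 = Bw1 = (-63, 160, -88)
Bw2 = (-568, 1253, -719)
w2·Bw2 = 299536; w2·w2 = 37313; μ ≈ 299536/37313 = 8.0277

8.0277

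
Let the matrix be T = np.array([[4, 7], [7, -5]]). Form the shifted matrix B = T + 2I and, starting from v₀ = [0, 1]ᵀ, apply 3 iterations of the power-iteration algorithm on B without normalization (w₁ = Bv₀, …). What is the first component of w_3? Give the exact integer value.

B = T + 2I has rows (6, 7); (7, -3)
w1 = Bv₀ = (7, -3)
w2 = Bw1 = (21, 58)
w3 = Bw2 = (532, -27)
Requested component of w3: 532

532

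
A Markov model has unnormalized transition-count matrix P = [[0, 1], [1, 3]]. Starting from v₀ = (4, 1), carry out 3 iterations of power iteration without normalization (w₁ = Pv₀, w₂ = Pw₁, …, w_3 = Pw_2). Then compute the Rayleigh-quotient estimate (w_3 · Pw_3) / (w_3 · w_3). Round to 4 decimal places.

λ ≈ 3.3028

w1 = Pv₀ = (0·4 + 1·1; 1·4 + 3·1) = (1, 7)
w2 = Pw1 = (0·1 + 1·7; 1·1 + 3·7) = (7, 22)
w3 = Pw2 = (22, 73)
Pw3 = (73, 241)
w3·Pw3 = 22·73 + 73·241 = 19199; w3·w3 = 22·22 + 73·73 = 5813
λ ≈ 19199/5813 = 3.3028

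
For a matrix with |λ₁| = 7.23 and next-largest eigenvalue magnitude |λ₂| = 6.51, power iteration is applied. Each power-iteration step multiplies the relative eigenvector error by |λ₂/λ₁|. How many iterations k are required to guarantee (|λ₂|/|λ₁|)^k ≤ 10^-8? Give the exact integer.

|λ₂/λ₁| = 6.51/7.23 = 0.90041
Need k ≥ ln(10^-8) / ln(0.90041) = -18.4207 / -0.1049 ≈ 175.603
Smallest integer k satisfying the bound: 176

176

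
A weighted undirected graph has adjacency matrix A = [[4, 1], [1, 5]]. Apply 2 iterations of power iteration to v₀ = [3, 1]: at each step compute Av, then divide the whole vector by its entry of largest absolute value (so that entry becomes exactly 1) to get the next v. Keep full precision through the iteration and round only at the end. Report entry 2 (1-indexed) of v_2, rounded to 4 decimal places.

0.8833

Av0 = (13.00000, 8.00000); divide by 13.00000 → v1 = (1.00000, 0.61538)
Av1 = (4.61538, 4.07692); divide by 4.61538 → v2 = (1.00000, 0.88333)
Requested entry of v2: 53/60 = 0.8833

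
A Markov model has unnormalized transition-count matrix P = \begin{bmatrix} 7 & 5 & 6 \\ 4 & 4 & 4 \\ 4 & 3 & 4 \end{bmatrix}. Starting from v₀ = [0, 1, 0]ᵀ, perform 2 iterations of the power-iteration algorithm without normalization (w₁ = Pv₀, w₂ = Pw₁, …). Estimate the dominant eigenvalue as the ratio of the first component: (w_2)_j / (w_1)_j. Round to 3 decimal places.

λ ≈ 14.600

w1 = Pv₀ = (7·0 + 5·1 + 6·0; 4·0 + 4·1 + 4·0; 4·0 + 3·1 + 4·0) = (5, 4, 3)
w2 = Pw1 = (7·5 + 5·4 + 6·3; 4·5 + 4·4 + 4·3; 4·5 + 3·4 + 4·3) = (73, 48, 44)
Ratio at component: 73 / 5 = 14.600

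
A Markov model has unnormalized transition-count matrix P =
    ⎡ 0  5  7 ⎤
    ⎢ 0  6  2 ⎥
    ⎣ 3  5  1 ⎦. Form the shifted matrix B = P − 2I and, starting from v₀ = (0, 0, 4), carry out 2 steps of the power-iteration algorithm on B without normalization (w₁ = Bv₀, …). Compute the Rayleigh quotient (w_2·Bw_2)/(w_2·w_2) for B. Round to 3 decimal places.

μ ≈ -3.072

B = P − 2I has rows (-2, 5, 7); (0, 4, 2); (3, 5, -1)
w1 = Bv₀ = ((-2)·0 + 5·0 + 7·4; 0·0 + 4·0 + 2·4; 3·0 + 5·0 + (-1)·4) = (28, 8, -4)
w2 = Bw1 = ((-2)·28 + 5·8 + 7·(-4); 0·28 + 4·8 + 2·(-4); 3·28 + 5·8 + (-1)·(-4)) = (-44, 24, 128)
Bw2 = (1104, 352, -140)
w2·Bw2 = -58048; w2·w2 = 18896; μ ≈ -58048/18896 = -3.072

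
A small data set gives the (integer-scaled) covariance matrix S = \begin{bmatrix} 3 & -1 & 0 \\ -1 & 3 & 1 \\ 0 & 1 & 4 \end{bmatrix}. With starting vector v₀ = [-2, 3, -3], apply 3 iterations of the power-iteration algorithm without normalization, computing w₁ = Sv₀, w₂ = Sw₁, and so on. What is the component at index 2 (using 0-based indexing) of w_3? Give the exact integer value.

-88

w1 = Sv₀ = (3·(-2) + (-1)·3 + 0·(-3); (-1)·(-2) + 3·3 + 1·(-3); 0·(-2) + 1·3 + 4·(-3)) = (-9, 8, -9)
w2 = Sw1 = (3·(-9) + (-1)·8 + 0·(-9); (-1)·(-9) + 3·8 + 1·(-9); 0·(-9) + 1·8 + 4·(-9)) = (-35, 24, -28)
w3 = Sw2 = (-129, 79, -88)
The requested component of w3 is -88.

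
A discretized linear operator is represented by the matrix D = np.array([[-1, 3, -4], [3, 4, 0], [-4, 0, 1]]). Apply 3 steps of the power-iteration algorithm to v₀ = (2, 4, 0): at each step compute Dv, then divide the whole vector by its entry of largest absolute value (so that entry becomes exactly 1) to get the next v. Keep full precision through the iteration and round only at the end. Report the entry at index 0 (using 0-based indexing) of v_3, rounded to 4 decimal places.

Dv0 = (10.00000, 22.00000, -8.00000); divide by 22.00000 → v1 = (0.45455, 1.00000, -0.36364)
Dv1 = (4.00000, 5.36364, -2.18182); divide by 5.36364 → v2 = (0.74576, 1.00000, -0.40678)
Dv2 = (3.88136, 6.23729, -3.38983); divide by 6.23729 → v3 = (0.62228, 1.00000, -0.54348)
Requested entry of v3: 458/736 = 0.6223

0.6223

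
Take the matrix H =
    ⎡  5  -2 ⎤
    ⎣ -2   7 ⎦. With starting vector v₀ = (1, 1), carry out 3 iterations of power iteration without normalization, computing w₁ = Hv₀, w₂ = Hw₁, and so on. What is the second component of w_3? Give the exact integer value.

193

w1 = Hv₀ = (5·1 + (-2)·1; (-2)·1 + 7·1) = (3, 5)
w2 = Hw1 = (5·3 + (-2)·5; (-2)·3 + 7·5) = (5, 29)
w3 = Hw2 = (-33, 193)
The requested component of w3 is 193.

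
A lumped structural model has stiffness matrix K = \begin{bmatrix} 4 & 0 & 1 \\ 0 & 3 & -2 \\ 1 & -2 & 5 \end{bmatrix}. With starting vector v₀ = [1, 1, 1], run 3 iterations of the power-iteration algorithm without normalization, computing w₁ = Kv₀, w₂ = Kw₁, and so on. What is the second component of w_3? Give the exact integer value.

-61

w1 = Kv₀ = (4·1 + 0·1 + 1·1; 0·1 + 3·1 + (-2)·1; 1·1 + (-2)·1 + 5·1) = (5, 1, 4)
w2 = Kw1 = (4·5 + 0·1 + 1·4; 0·5 + 3·1 + (-2)·4; 1·5 + (-2)·1 + 5·4) = (24, -5, 23)
w3 = Kw2 = (119, -61, 149)
The requested component of w3 is -61.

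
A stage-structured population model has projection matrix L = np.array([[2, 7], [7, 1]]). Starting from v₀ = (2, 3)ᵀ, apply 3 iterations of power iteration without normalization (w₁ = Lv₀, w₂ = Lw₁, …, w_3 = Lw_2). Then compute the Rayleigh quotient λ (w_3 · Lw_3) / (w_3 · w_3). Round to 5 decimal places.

λ ≈ 8.45964

w1 = Lv₀ = (2·2 + 7·3; 7·2 + 1·3) = (25, 17)
w2 = Lw1 = (2·25 + 7·17; 7·25 + 1·17) = (169, 192)
w3 = Lw2 = (1682, 1375)
Lw3 = (12989, 13149)
w3·Lw3 = 1682·12989 + 1375·13149 = 39927373; w3·w3 = 1682·1682 + 1375·1375 = 4719749
λ ≈ 39927373/4719749 = 8.45964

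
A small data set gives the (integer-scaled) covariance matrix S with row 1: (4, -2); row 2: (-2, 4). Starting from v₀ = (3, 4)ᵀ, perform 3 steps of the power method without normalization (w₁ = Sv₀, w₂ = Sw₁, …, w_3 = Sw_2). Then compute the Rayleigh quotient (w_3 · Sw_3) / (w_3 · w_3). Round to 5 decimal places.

5.74807

w1 = Sv₀ = (4, 10)
w2 = Sw1 = (-4, 32)
w3 = Sw2 = (-80, 136)
Sw3 = (-592, 704)
w3·Sw3 = (-80)·(-592) + 136·704 = 143104; w3·w3 = (-80)·(-80) + 136·136 = 24896
λ ≈ 143104/24896 = 5.74807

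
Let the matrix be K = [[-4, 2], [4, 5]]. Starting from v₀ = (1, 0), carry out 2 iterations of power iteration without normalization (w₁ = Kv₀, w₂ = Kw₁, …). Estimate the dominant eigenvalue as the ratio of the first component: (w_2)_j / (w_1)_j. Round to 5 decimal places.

w1 = Kv₀ = ((-4)·1 + 2·0; 4·1 + 5·0) = (-4, 4)
w2 = Kw1 = ((-4)·(-4) + 2·4; 4·(-4) + 5·4) = (24, 4)
Ratio at component: 24 / -4 = -6.00000

-6.00000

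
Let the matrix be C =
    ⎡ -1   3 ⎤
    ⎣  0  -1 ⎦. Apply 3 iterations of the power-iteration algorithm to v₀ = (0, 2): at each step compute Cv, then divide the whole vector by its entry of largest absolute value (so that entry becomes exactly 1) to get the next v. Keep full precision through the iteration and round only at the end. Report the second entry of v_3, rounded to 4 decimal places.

-0.1111

Cv0 = (6.00000, -2.00000); divide by 6.00000 → v1 = (1.00000, -0.33333)
Cv1 = (-2.00000, 0.33333); divide by -2.00000 → v2 = (1.00000, -0.16667)
Cv2 = (-1.50000, 0.16667); divide by -1.50000 → v3 = (1.00000, -0.11111)
Requested entry of v3: -2/18 = -0.1111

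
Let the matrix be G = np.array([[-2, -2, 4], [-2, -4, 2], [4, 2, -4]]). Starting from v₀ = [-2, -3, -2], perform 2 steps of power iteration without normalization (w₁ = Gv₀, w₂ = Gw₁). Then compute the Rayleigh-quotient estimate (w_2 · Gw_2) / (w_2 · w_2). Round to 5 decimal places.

w1 = Gv₀ = (2, 12, -6)
w2 = Gw1 = (-52, -64, 56)
Gw2 = (456, 472, -560)
w2·Gw2 = (-52)·456 + (-64)·472 + 56·(-560) = -85280; w2·w2 = (-52)·(-52) + (-64)·(-64) + 56·56 = 9936
λ ≈ -85280/9936 = -8.58293

λ ≈ -8.58293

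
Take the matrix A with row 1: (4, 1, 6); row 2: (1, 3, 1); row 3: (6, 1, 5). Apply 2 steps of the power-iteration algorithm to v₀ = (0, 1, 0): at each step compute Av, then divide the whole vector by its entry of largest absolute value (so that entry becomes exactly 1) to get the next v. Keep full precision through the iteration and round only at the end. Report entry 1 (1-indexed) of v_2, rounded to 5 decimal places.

0.92857

Av0 = (1.000000, 3.000000, 1.000000); divide by 3.000000 → v1 = (0.333333, 1.000000, 0.333333)
Av1 = (4.333333, 3.666667, 4.666667); divide by 4.666667 → v2 = (0.928571, 0.785714, 1.000000)
Requested entry of v2: 13/14 = 0.92857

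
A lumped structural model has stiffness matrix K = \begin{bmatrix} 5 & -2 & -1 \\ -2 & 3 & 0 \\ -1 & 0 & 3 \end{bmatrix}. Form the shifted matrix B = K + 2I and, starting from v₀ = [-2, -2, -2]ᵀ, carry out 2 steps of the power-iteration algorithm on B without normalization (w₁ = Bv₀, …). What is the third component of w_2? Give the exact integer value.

B = K + 2I has rows (7, -2, -1); (-2, 5, 0); (-1, 0, 5)
w1 = Bv₀ = (-8, -6, -8)
w2 = Bw1 = (-36, -14, -32)
Requested component of w2: -32

-32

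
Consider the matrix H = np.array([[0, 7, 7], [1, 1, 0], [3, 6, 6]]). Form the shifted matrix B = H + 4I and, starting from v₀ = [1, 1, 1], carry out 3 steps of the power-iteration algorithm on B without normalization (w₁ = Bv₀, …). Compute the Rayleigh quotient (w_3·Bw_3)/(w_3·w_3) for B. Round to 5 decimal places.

B = H + 4I has rows (4, 7, 7); (1, 5, 0); (3, 6, 10)
w1 = Bv₀ = (4·1 + 7·1 + 7·1; 1·1 + 5·1 + 0·1; 3·1 + 6·1 + 10·1) = (18, 6, 19)
w2 = Bw1 = (4·18 + 7·6 + 7·19; 1·18 + 5·6 + 0·19; 3·18 + 6·6 + 10·19) = (247, 48, 280)
w3 = Bw2 = (3284, 487, 3829)
Bw3 = (43348, 5719, 51064)
w3·Bw3 = 340664041; w3·w3 = 25683066; μ ≈ 340664041/25683066 = 13.26415

13.26415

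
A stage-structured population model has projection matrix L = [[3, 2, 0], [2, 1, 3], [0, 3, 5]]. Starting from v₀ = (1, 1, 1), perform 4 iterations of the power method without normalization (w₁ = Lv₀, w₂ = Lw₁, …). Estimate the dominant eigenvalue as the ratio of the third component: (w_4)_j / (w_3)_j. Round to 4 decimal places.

w1 = Lv₀ = (3·1 + 2·1 + 0·1; 2·1 + 1·1 + 3·1; 0·1 + 3·1 + 5·1) = (5, 6, 8)
w2 = Lw1 = (3·5 + 2·6 + 0·8; 2·5 + 1·6 + 3·8; 0·5 + 3·6 + 5·8) = (27, 40, 58)
w3 = Lw2 = (161, 268, 410)
w4 = Lw3 = (1019, 1820, 2854)
Ratio at component: 2854 / 410 = 6.9610

λ ≈ 6.9610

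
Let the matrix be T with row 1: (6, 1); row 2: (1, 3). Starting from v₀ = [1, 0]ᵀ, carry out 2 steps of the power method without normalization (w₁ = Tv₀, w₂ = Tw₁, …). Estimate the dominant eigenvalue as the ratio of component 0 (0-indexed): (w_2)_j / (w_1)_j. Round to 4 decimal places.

w1 = Tv₀ = (6, 1)
w2 = Tw1 = (37, 9)
Ratio at component: 37 / 6 = 6.1667

6.1667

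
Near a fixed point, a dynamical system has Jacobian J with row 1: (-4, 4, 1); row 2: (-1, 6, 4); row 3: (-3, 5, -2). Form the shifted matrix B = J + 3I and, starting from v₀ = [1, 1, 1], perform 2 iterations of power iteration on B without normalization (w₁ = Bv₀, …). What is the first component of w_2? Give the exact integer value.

B = J + 3I has rows (-1, 4, 1); (-1, 9, 4); (-3, 5, 1)
w1 = Bv₀ = ((-1)·1 + 4·1 + 1·1; (-1)·1 + 9·1 + 4·1; (-3)·1 + 5·1 + 1·1) = (4, 12, 3)
w2 = Bw1 = ((-1)·4 + 4·12 + 1·3; (-1)·4 + 9·12 + 4·3; (-3)·4 + 5·12 + 1·3) = (47, 116, 51)
Requested component of w2: 47

47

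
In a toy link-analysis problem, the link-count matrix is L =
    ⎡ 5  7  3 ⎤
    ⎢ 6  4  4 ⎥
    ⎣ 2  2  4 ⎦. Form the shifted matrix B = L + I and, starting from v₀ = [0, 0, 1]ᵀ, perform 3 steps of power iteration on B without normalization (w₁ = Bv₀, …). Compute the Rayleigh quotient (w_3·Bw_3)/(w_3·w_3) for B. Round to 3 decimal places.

μ ≈ 13.679

B = L + I has rows (6, 7, 3); (6, 5, 4); (2, 2, 5)
w1 = Bv₀ = (6·0 + 7·0 + 3·1; 6·0 + 5·0 + 4·1; 2·0 + 2·0 + 5·1) = (3, 4, 5)
w2 = Bw1 = (6·3 + 7·4 + 3·5; 6·3 + 5·4 + 4·5; 2·3 + 2·4 + 5·5) = (61, 58, 39)
w3 = Bw2 = (889, 812, 433)
Bw3 = (12317, 11126, 5567)
w3·Bw3 = 22394636; w3·w3 = 1637154; μ ≈ 22394636/1637154 = 13.679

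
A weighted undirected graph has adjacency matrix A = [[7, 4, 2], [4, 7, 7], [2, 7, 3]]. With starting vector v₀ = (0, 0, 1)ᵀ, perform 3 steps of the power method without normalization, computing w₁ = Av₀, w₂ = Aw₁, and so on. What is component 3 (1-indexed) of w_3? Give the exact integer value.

w1 = Av₀ = (7·0 + 4·0 + 2·1; 4·0 + 7·0 + 7·1; 2·0 + 7·0 + 3·1) = (2, 7, 3)
w2 = Aw1 = (7·2 + 4·7 + 2·3; 4·2 + 7·7 + 7·3; 2·2 + 7·7 + 3·3) = (48, 78, 62)
w3 = Aw2 = (772, 1172, 828)
The requested component of w3 is 828.

828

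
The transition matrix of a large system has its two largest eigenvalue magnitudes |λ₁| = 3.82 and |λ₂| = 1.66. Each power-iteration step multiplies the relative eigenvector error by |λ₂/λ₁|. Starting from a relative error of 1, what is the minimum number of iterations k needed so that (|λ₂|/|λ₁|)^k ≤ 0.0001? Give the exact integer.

|λ₂/λ₁| = 1.66/3.82 = 0.43455
Need k ≥ ln(0.0001) / ln(0.43455) = -9.2103 / -0.8334 ≈ 11.051
Smallest integer k satisfying the bound: 12

12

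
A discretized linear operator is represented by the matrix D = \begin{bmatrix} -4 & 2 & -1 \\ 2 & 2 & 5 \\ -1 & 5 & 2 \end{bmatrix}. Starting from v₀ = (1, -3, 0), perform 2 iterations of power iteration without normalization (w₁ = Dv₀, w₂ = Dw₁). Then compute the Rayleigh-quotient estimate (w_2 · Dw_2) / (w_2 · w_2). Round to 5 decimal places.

λ ≈ 2.94279

w1 = Dv₀ = (-10, -4, -16)
w2 = Dw1 = (48, -108, -42)
Dw2 = (-366, -330, -672)
w2·Dw2 = 48·(-366) + (-108)·(-330) + (-42)·(-672) = 46296; w2·w2 = 48·48 + (-108)·(-108) + (-42)·(-42) = 15732
λ ≈ 46296/15732 = 2.94279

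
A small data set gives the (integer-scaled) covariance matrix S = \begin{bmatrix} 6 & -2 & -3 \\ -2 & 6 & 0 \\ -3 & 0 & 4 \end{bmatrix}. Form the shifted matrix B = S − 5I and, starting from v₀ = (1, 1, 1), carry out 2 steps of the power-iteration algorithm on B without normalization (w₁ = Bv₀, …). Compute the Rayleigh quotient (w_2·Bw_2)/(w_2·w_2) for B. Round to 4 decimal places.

B = S − 5I has rows (1, -2, -3); (-2, 1, 0); (-3, 0, -1)
w1 = Bv₀ = (1·1 + (-2)·1 + (-3)·1; (-2)·1 + 1·1 + 0·1; (-3)·1 + 0·1 + (-1)·1) = (-4, -1, -4)
w2 = Bw1 = (1·(-4) + (-2)·(-1) + (-3)·(-4); (-2)·(-4) + 1·(-1) + 0·(-4); (-3)·(-4) + 0·(-1) + (-1)·(-4)) = (10, 7, 16)
Bw2 = (-52, -13, -46)
w2·Bw2 = -1347; w2·w2 = 405; μ ≈ -1347/405 = -3.3259

-3.3259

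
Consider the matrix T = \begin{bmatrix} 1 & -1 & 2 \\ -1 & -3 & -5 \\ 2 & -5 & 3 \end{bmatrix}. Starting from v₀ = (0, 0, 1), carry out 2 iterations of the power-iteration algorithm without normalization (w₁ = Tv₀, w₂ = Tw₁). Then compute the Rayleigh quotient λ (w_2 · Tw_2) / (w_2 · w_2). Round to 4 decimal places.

λ ≈ 4.5003

w1 = Tv₀ = (2, -5, 3)
w2 = Tw1 = (13, -2, 38)
Tw2 = (91, -197, 150)
w2·Tw2 = 13·91 + (-2)·(-197) + 38·150 = 7277; w2·w2 = 13·13 + (-2)·(-2) + 38·38 = 1617
λ ≈ 7277/1617 = 4.5003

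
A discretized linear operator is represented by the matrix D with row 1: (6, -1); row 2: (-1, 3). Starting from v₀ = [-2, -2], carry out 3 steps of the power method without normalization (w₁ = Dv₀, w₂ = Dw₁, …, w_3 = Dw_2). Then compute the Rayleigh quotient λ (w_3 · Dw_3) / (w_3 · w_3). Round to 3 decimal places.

6.227

w1 = Dv₀ = (6·(-2) + (-1)·(-2); (-1)·(-2) + 3·(-2)) = (-10, -4)
w2 = Dw1 = (6·(-10) + (-1)·(-4); (-1)·(-10) + 3·(-4)) = (-56, -2)
w3 = Dw2 = (-334, 50)
Dw3 = (-2054, 484)
w3·Dw3 = (-334)·(-2054) + 50·484 = 710236; w3·w3 = (-334)·(-334) + 50·50 = 114056
λ ≈ 710236/114056 = 6.227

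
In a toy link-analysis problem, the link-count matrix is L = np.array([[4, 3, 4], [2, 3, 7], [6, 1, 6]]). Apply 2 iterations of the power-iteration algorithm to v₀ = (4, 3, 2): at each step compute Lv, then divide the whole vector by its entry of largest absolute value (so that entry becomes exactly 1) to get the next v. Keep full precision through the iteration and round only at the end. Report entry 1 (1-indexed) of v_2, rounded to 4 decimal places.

Lv0 = (33.00000, 31.00000, 39.00000); divide by 39.00000 → v1 = (0.84615, 0.79487, 1.00000)
Lv1 = (9.76923, 11.07692, 11.87179); divide by 11.87179 → v2 = (0.82289, 0.93305, 1.00000)
Requested entry of v2: 381/463 = 0.8229

0.8229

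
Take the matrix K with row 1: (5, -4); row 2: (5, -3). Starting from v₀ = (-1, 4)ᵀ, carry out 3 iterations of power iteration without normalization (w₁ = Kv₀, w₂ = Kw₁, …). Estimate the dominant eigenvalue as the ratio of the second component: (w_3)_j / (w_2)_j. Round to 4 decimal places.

λ ≈ 0.4259

w1 = Kv₀ = (5·(-1) + (-4)·4; 5·(-1) + (-3)·4) = (-21, -17)
w2 = Kw1 = (5·(-21) + (-4)·(-17); 5·(-21) + (-3)·(-17)) = (-37, -54)
w3 = Kw2 = (31, -23)
Ratio at component: -23 / -54 = 0.4259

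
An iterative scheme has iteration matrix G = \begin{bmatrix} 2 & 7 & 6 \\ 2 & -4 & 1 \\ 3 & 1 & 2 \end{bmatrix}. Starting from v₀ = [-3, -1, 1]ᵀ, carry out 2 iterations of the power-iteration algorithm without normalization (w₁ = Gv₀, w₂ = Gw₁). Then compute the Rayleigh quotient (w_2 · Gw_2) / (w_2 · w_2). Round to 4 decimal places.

w1 = Gv₀ = (-7, -1, -8)
w2 = Gw1 = (-69, -18, -38)
Gw2 = (-492, -104, -301)
w2·Gw2 = (-69)·(-492) + (-18)·(-104) + (-38)·(-301) = 47258; w2·w2 = (-69)·(-69) + (-18)·(-18) + (-38)·(-38) = 6529
λ ≈ 47258/6529 = 7.2382

λ ≈ 7.2382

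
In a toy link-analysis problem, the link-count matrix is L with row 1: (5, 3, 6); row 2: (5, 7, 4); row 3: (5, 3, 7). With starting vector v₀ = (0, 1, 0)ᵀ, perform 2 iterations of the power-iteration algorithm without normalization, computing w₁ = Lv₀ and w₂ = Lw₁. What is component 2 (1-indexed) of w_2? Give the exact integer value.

76

w1 = Lv₀ = (5·0 + 3·1 + 6·0; 5·0 + 7·1 + 4·0; 5·0 + 3·1 + 7·0) = (3, 7, 3)
w2 = Lw1 = (5·3 + 3·7 + 6·3; 5·3 + 7·7 + 4·3; 5·3 + 3·7 + 7·3) = (54, 76, 57)
The requested component of w2 is 76.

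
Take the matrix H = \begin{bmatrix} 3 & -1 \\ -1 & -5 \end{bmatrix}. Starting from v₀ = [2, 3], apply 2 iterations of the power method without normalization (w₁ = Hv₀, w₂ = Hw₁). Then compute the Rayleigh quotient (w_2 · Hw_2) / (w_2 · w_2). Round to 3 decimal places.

w1 = Hv₀ = (3·2 + (-1)·3; (-1)·2 + (-5)·3) = (3, -17)
w2 = Hw1 = (3·3 + (-1)·(-17); (-1)·3 + (-5)·(-17)) = (26, 82)
Hw2 = (-4, -436)
w2·Hw2 = 26·(-4) + 82·(-436) = -35856; w2·w2 = 26·26 + 82·82 = 7400
λ ≈ -35856/7400 = -4.845

-4.845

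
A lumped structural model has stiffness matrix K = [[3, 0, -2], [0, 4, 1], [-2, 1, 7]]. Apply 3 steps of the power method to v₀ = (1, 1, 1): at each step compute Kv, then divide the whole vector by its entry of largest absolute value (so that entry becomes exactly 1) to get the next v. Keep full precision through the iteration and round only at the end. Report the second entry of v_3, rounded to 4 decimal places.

0.4150

Kv0 = (1.00000, 5.00000, 6.00000); divide by 6.00000 → v1 = (0.16667, 0.83333, 1.00000)
Kv1 = (-1.50000, 4.33333, 7.50000); divide by 7.50000 → v2 = (-0.20000, 0.57778, 1.00000)
Kv2 = (-2.60000, 3.31111, 7.97778); divide by 7.97778 → v3 = (-0.32591, 0.41504, 1.00000)
Requested entry of v3: 149/359 = 0.4150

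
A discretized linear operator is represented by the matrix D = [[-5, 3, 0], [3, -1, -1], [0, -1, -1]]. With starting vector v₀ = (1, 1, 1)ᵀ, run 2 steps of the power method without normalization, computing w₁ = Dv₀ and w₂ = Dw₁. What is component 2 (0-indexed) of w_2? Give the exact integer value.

1

w1 = Dv₀ = (-2, 1, -2)
w2 = Dw1 = (13, -5, 1)
The requested component of w2 is 1.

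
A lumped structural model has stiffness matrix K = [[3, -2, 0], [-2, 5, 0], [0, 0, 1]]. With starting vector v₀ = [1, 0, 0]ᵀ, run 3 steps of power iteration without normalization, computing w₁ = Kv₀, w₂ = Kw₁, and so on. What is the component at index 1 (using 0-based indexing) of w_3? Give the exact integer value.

w1 = Kv₀ = (3, -2, 0)
w2 = Kw1 = (13, -16, 0)
w3 = Kw2 = (71, -106, 0)
The requested component of w3 is -106.

-106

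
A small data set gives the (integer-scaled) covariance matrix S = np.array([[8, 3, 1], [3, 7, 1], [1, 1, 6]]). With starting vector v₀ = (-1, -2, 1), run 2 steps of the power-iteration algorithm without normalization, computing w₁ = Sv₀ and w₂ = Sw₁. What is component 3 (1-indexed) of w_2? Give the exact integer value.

-11

w1 = Sv₀ = (-13, -16, 3)
w2 = Sw1 = (-149, -148, -11)
The requested component of w2 is -11.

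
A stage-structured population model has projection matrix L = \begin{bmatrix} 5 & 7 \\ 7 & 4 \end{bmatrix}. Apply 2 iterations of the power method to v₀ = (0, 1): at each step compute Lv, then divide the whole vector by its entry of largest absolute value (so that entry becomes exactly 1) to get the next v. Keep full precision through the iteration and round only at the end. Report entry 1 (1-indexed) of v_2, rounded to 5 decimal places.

Lv0 = (7.000000, 4.000000); divide by 7.000000 → v1 = (1.000000, 0.571429)
Lv1 = (9.000000, 9.285714); divide by 9.285714 → v2 = (0.969231, 1.000000)
Requested entry of v2: 63/65 = 0.96923

0.96923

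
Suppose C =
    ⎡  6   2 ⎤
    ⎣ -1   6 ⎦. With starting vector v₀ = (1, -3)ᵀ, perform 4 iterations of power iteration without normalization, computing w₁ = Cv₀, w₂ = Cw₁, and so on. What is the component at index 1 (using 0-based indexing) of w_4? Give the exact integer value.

w1 = Cv₀ = (6·1 + 2·(-3); (-1)·1 + 6·(-3)) = (0, -19)
w2 = Cw1 = (6·0 + 2·(-19); (-1)·0 + 6·(-19)) = (-38, -114)
w3 = Cw2 = (-456, -646)
w4 = Cw3 = (-4028, -3420)
The requested component of w4 is -3420.

-3420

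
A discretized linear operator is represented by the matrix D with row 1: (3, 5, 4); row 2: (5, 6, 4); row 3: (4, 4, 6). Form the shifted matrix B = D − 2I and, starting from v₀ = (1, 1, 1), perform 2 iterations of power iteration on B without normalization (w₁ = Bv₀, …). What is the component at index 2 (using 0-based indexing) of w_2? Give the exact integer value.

B = D − 2I has rows (1, 5, 4); (5, 4, 4); (4, 4, 4)
w1 = Bv₀ = (1·1 + 5·1 + 4·1; 5·1 + 4·1 + 4·1; 4·1 + 4·1 + 4·1) = (10, 13, 12)
w2 = Bw1 = (1·10 + 5·13 + 4·12; 5·10 + 4·13 + 4·12; 4·10 + 4·13 + 4·12) = (123, 150, 140)
Requested component of w2: 140

140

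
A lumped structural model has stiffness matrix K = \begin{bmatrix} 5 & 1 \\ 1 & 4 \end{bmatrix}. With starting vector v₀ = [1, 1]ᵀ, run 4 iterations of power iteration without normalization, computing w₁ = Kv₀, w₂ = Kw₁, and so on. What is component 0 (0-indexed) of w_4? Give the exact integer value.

1144

w1 = Kv₀ = (5·1 + 1·1; 1·1 + 4·1) = (6, 5)
w2 = Kw1 = (5·6 + 1·5; 1·6 + 4·5) = (35, 26)
w3 = Kw2 = (201, 139)
w4 = Kw3 = (1144, 757)
The requested component of w4 is 1144.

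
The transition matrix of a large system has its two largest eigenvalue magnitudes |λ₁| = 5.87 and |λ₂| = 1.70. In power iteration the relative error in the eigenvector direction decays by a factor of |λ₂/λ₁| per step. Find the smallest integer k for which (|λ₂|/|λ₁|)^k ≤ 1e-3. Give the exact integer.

6

|λ₂/λ₁| = 1.70/5.87 = 0.28961
Need k ≥ ln(1e-3) / ln(0.28961) = -6.9078 / -1.2392 ≈ 5.574
Smallest integer k satisfying the bound: 6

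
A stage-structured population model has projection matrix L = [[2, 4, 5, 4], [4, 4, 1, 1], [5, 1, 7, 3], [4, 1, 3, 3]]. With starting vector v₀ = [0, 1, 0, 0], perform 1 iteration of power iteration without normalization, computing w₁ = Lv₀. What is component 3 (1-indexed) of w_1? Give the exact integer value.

w1 = Lv₀ = (4, 4, 1, 1)
The requested component of w1 is 1.

1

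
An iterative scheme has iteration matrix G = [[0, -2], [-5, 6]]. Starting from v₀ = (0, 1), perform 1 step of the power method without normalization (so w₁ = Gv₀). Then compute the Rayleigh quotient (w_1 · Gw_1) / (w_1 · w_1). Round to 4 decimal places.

7.5000

w1 = Gv₀ = (0·0 + (-2)·1; (-5)·0 + 6·1) = (-2, 6)
Gw1 = (-12, 46)
w1·Gw1 = (-2)·(-12) + 6·46 = 300; w1·w1 = (-2)·(-2) + 6·6 = 40
λ ≈ 300/40 = 7.5000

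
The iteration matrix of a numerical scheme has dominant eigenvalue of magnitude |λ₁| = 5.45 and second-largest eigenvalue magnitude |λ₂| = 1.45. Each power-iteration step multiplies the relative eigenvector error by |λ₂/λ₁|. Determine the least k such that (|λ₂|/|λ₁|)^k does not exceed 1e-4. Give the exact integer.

7

|λ₂/λ₁| = 1.45/5.45 = 0.26606
Need k ≥ ln(1e-4) / ln(0.26606) = -9.2103 / -1.3241 ≈ 6.956
Smallest integer k satisfying the bound: 7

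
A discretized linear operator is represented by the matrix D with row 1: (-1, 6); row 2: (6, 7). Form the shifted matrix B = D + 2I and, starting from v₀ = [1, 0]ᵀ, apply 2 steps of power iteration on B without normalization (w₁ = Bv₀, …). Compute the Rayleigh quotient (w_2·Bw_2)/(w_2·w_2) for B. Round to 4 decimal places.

12.1572

B = D + 2I has rows (1, 6); (6, 9)
w1 = Bv₀ = (1, 6)
w2 = Bw1 = (37, 60)
Bw2 = (397, 762)
w2·Bw2 = 60409; w2·w2 = 4969; μ ≈ 60409/4969 = 12.1572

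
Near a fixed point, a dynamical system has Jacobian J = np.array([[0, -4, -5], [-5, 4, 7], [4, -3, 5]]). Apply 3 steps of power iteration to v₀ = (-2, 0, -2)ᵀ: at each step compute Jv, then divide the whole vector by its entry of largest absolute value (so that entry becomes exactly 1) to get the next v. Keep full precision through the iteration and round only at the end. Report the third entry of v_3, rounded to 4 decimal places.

Jv0 = (10.00000, -4.00000, -18.00000); divide by -18.00000 → v1 = (-0.55556, 0.22222, 1.00000)
Jv1 = (-5.88889, 10.66667, 2.11111); divide by 10.66667 → v2 = (-0.55208, 1.00000, 0.19792)
Jv2 = (-4.98958, 8.14583, -4.21875); divide by 8.14583 → v3 = (-0.61253, 1.00000, -0.51790)
Requested entry of v3: 810/-1564 = -0.5179

-0.5179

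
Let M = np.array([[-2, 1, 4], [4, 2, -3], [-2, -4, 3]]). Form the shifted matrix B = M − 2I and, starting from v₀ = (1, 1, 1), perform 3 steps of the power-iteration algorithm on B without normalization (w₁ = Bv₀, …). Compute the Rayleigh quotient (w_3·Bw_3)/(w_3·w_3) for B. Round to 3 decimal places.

B = M − 2I has rows (-4, 1, 4); (4, 0, -3); (-2, -4, 1)
w1 = Bv₀ = ((-4)·1 + 1·1 + 4·1; 4·1 + 0·1 + (-3)·1; (-2)·1 + (-4)·1 + 1·1) = (1, 1, -5)
w2 = Bw1 = ((-4)·1 + 1·1 + 4·(-5); 4·1 + 0·1 + (-3)·(-5); (-2)·1 + (-4)·1 + 1·(-5)) = (-23, 19, -11)
w3 = Bw2 = (67, -59, -41)
Bw3 = (-491, 391, 61)
w3·Bw3 = -58467; w3·w3 = 9651; μ ≈ -58467/9651 = -6.058

μ ≈ -6.058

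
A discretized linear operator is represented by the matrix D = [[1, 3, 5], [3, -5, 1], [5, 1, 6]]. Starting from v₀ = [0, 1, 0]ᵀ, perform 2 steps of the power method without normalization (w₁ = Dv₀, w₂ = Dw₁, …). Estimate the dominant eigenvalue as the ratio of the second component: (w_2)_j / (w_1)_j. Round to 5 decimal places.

w1 = Dv₀ = (3, -5, 1)
w2 = Dw1 = (-7, 35, 16)
Ratio at component: 35 / -5 = -7.00000

λ ≈ -7.00000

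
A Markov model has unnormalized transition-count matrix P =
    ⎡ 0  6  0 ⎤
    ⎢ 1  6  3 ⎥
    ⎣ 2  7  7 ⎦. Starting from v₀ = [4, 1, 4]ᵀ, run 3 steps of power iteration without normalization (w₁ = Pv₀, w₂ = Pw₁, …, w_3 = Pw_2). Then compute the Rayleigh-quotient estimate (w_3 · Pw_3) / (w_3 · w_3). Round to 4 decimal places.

11.6667

w1 = Pv₀ = (0·4 + 6·1 + 0·4; 1·4 + 6·1 + 3·4; 2·4 + 7·1 + 7·4) = (6, 22, 43)
w2 = Pw1 = (0·6 + 6·22 + 0·43; 1·6 + 6·22 + 3·43; 2·6 + 7·22 + 7·43) = (132, 267, 467)
w3 = Pw2 = (1602, 3135, 5402)
Pw3 = (18810, 36618, 62963)
w3·Pw3 = 1602·18810 + 3135·36618 + 5402·62963 = 485057176; w3·w3 = 1602·1602 + 3135·3135 + 5402·5402 = 41576233
λ ≈ 485057176/41576233 = 11.6667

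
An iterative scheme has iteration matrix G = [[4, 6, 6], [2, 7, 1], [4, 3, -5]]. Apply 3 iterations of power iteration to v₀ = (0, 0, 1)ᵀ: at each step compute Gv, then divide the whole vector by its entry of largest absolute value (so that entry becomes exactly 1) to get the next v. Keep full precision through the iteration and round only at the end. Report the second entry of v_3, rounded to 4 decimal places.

0.3788

Gv0 = (6.00000, 1.00000, -5.00000); divide by 6.00000 → v1 = (1.00000, 0.16667, -0.83333)
Gv1 = (0.00000, 2.33333, 8.66667); divide by 8.66667 → v2 = (0.00000, 0.26923, 1.00000)
Gv2 = (7.61538, 2.88462, -4.19231); divide by 7.61538 → v3 = (1.00000, 0.37879, -0.55051)
Requested entry of v3: 150/396 = 0.3788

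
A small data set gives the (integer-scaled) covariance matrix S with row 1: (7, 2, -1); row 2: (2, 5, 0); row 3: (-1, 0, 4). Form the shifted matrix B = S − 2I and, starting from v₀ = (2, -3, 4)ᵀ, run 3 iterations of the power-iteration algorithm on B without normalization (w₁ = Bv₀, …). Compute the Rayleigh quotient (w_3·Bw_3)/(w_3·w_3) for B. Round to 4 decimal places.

6.3688

B = S − 2I has rows (5, 2, -1); (2, 3, 0); (-1, 0, 2)
w1 = Bv₀ = (0, -5, 6)
w2 = Bw1 = (-16, -15, 12)
w3 = Bw2 = (-122, -77, 40)
Bw3 = (-804, -475, 202)
w3·Bw3 = 142743; w3·w3 = 22413; μ ≈ 142743/22413 = 6.3688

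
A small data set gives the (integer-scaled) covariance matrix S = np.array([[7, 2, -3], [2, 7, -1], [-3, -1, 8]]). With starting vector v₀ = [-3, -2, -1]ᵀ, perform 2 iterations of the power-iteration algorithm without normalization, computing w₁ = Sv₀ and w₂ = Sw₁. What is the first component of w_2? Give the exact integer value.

-201

w1 = Sv₀ = (-22, -19, 3)
w2 = Sw1 = (-201, -180, 109)
The requested component of w2 is -201.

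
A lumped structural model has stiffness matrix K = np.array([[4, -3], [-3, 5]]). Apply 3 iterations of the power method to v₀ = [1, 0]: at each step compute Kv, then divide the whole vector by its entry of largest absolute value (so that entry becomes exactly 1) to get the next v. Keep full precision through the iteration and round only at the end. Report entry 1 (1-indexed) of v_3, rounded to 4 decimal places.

Kv0 = (4.00000, -3.00000); divide by 4.00000 → v1 = (1.00000, -0.75000)
Kv1 = (6.25000, -6.75000); divide by -6.75000 → v2 = (-0.92593, 1.00000)
Kv2 = (-6.70370, 7.77778); divide by 7.77778 → v3 = (-0.86190, 1.00000)
Requested entry of v3: 181/-210 = -0.8619

-0.8619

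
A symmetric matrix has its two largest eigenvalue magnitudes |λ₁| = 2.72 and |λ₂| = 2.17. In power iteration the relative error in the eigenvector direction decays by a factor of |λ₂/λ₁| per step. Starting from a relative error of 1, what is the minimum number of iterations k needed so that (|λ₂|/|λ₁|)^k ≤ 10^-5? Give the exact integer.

51

|λ₂/λ₁| = 2.17/2.72 = 0.79779
Need k ≥ ln(10^-5) / ln(0.79779) = -11.5129 / -0.2259 ≈ 50.964
Smallest integer k satisfying the bound: 51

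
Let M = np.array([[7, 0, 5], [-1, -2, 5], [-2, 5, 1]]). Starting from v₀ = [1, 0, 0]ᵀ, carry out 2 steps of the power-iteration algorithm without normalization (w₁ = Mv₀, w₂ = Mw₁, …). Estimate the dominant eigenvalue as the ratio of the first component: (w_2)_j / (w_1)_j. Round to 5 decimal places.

w1 = Mv₀ = (7, -1, -2)
w2 = Mw1 = (39, -15, -21)
Ratio at component: 39 / 7 = 5.57143

λ ≈ 5.57143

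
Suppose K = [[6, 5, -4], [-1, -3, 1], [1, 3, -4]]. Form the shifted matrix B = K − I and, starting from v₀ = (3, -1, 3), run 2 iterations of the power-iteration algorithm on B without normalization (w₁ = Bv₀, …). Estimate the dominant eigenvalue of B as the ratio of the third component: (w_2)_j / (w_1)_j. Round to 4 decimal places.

B = K − I has rows (5, 5, -4); (-1, -4, 1); (1, 3, -5)
w1 = Bv₀ = (5·3 + 5·(-1) + (-4)·3; (-1)·3 + (-4)·(-1) + 1·3; 1·3 + 3·(-1) + (-5)·3) = (-2, 4, -15)
w2 = Bw1 = (5·(-2) + 5·4 + (-4)·(-15); (-1)·(-2) + (-4)·4 + 1·(-15); 1·(-2) + 3·4 + (-5)·(-15)) = (70, -29, 85)
Ratio: 85/-15 = -5.6667

μ ≈ -5.6667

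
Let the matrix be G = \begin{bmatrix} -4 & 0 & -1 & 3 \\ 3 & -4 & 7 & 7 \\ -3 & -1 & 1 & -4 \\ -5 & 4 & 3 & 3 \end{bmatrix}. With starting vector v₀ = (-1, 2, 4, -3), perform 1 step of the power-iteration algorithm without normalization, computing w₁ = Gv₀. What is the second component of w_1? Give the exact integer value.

w1 = Gv₀ = (-9, -4, 17, 16)
The requested component of w1 is -4.

-4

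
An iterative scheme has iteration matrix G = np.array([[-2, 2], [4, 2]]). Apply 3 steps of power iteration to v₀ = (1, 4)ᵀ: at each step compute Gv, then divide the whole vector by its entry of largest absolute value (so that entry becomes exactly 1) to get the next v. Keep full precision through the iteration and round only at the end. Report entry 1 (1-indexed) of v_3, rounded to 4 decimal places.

Gv0 = (6.00000, 12.00000); divide by 12.00000 → v1 = (0.50000, 1.00000)
Gv1 = (1.00000, 4.00000); divide by 4.00000 → v2 = (0.25000, 1.00000)
Gv2 = (1.50000, 3.00000); divide by 3.00000 → v3 = (0.50000, 1.00000)
Requested entry of v3: 72/144 = 0.5000

0.5000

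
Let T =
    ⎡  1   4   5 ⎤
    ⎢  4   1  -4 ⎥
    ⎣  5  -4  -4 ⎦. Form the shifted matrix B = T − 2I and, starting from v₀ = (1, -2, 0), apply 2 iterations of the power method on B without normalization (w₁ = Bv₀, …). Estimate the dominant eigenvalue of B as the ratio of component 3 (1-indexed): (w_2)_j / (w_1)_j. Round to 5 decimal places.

μ ≈ -11.30769

B = T − 2I has rows (-1, 4, 5); (4, -1, -4); (5, -4, -6)
w1 = Bv₀ = ((-1)·1 + 4·(-2) + 5·0; 4·1 + (-1)·(-2) + (-4)·0; 5·1 + (-4)·(-2) + (-6)·0) = (-9, 6, 13)
w2 = Bw1 = ((-1)·(-9) + 4·6 + 5·13; 4·(-9) + (-1)·6 + (-4)·13; 5·(-9) + (-4)·6 + (-6)·13) = (98, -94, -147)
Ratio: -147/13 = -11.30769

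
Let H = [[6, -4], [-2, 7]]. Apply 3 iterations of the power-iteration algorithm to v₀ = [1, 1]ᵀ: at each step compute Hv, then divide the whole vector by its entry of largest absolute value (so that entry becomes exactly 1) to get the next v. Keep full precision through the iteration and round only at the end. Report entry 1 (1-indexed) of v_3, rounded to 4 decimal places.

Hv0 = (2.00000, 5.00000); divide by 5.00000 → v1 = (0.40000, 1.00000)
Hv1 = (-1.60000, 6.20000); divide by 6.20000 → v2 = (-0.25806, 1.00000)
Hv2 = (-5.54839, 7.51613); divide by 7.51613 → v3 = (-0.73820, 1.00000)
Requested entry of v3: -172/233 = -0.7382

-0.7382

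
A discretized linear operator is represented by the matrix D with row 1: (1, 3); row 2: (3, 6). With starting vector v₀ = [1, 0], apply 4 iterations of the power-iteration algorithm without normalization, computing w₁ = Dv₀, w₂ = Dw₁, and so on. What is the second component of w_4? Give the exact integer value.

w1 = Dv₀ = (1·1 + 3·0; 3·1 + 6·0) = (1, 3)
w2 = Dw1 = (1·1 + 3·3; 3·1 + 6·3) = (10, 21)
w3 = Dw2 = (73, 156)
w4 = Dw3 = (541, 1155)
The requested component of w4 is 1155.

1155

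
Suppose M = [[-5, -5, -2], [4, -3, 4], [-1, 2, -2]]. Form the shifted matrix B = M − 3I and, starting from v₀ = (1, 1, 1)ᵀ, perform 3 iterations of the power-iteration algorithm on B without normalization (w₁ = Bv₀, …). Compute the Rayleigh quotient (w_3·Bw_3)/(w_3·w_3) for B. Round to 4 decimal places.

-8.0954

B = M − 3I has rows (-8, -5, -2); (4, -6, 4); (-1, 2, -5)
w1 = Bv₀ = ((-8)·1 + (-5)·1 + (-2)·1; 4·1 + (-6)·1 + 4·1; (-1)·1 + 2·1 + (-5)·1) = (-15, 2, -4)
w2 = Bw1 = ((-8)·(-15) + (-5)·2 + (-2)·(-4); 4·(-15) + (-6)·2 + 4·(-4); (-1)·(-15) + 2·2 + (-5)·(-4)) = (118, -88, 39)
w3 = Bw2 = (-582, 1156, -489)
Bw3 = (-146, -11220, 5339)
w3·Bw3 = -15496119; w3·w3 = 1914181; μ ≈ -15496119/1914181 = -8.0954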